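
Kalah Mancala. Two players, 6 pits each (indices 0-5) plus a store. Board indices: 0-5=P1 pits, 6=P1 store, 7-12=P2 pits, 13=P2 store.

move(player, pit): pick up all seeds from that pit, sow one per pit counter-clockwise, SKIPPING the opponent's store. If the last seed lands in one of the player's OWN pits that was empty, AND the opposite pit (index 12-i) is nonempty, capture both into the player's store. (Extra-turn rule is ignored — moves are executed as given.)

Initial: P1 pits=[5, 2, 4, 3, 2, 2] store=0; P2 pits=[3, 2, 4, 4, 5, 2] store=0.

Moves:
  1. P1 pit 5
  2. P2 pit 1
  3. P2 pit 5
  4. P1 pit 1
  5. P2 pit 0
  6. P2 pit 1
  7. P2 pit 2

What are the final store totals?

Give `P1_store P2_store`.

Move 1: P1 pit5 -> P1=[5,2,4,3,2,0](1) P2=[4,2,4,4,5,2](0)
Move 2: P2 pit1 -> P1=[5,2,4,3,2,0](1) P2=[4,0,5,5,5,2](0)
Move 3: P2 pit5 -> P1=[6,2,4,3,2,0](1) P2=[4,0,5,5,5,0](1)
Move 4: P1 pit1 -> P1=[6,0,5,4,2,0](1) P2=[4,0,5,5,5,0](1)
Move 5: P2 pit0 -> P1=[6,0,5,4,2,0](1) P2=[0,1,6,6,6,0](1)
Move 6: P2 pit1 -> P1=[6,0,5,4,2,0](1) P2=[0,0,7,6,6,0](1)
Move 7: P2 pit2 -> P1=[7,1,6,4,2,0](1) P2=[0,0,0,7,7,1](2)

Answer: 1 2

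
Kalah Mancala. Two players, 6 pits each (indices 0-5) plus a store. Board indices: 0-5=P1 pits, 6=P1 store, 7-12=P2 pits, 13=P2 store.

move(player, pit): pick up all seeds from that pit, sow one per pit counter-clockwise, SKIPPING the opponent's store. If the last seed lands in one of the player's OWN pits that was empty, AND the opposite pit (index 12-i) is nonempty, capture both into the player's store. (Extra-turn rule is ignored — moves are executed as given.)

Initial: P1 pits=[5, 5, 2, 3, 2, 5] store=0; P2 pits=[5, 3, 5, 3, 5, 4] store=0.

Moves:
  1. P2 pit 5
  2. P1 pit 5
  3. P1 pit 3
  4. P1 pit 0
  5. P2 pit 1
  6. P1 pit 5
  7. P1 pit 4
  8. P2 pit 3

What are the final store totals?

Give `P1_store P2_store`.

Answer: 5 2

Derivation:
Move 1: P2 pit5 -> P1=[6,6,3,3,2,5](0) P2=[5,3,5,3,5,0](1)
Move 2: P1 pit5 -> P1=[6,6,3,3,2,0](1) P2=[6,4,6,4,5,0](1)
Move 3: P1 pit3 -> P1=[6,6,3,0,3,1](2) P2=[6,4,6,4,5,0](1)
Move 4: P1 pit0 -> P1=[0,7,4,1,4,2](3) P2=[6,4,6,4,5,0](1)
Move 5: P2 pit1 -> P1=[0,7,4,1,4,2](3) P2=[6,0,7,5,6,1](1)
Move 6: P1 pit5 -> P1=[0,7,4,1,4,0](4) P2=[7,0,7,5,6,1](1)
Move 7: P1 pit4 -> P1=[0,7,4,1,0,1](5) P2=[8,1,7,5,6,1](1)
Move 8: P2 pit3 -> P1=[1,8,4,1,0,1](5) P2=[8,1,7,0,7,2](2)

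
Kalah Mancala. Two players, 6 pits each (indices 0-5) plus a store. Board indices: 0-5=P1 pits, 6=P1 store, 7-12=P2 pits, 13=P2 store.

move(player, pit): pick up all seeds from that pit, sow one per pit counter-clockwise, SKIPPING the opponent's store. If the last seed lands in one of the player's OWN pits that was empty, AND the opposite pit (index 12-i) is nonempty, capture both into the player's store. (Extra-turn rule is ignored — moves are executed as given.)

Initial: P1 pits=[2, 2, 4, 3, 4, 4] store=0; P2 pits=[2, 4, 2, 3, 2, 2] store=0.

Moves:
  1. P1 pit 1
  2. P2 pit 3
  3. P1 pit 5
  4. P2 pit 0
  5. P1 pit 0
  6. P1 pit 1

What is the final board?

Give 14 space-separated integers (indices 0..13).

Move 1: P1 pit1 -> P1=[2,0,5,4,4,4](0) P2=[2,4,2,3,2,2](0)
Move 2: P2 pit3 -> P1=[2,0,5,4,4,4](0) P2=[2,4,2,0,3,3](1)
Move 3: P1 pit5 -> P1=[2,0,5,4,4,0](1) P2=[3,5,3,0,3,3](1)
Move 4: P2 pit0 -> P1=[2,0,0,4,4,0](1) P2=[0,6,4,0,3,3](7)
Move 5: P1 pit0 -> P1=[0,1,1,4,4,0](1) P2=[0,6,4,0,3,3](7)
Move 6: P1 pit1 -> P1=[0,0,2,4,4,0](1) P2=[0,6,4,0,3,3](7)

Answer: 0 0 2 4 4 0 1 0 6 4 0 3 3 7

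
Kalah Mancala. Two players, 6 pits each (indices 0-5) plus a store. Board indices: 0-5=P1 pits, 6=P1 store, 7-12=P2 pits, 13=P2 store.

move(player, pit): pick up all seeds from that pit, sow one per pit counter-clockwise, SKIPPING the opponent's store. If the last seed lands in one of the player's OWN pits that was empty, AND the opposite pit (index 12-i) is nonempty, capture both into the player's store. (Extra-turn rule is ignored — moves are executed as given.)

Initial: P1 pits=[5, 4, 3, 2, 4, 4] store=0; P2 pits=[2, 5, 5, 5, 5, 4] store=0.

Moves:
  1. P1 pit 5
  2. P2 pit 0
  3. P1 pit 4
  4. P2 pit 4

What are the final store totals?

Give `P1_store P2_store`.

Answer: 2 1

Derivation:
Move 1: P1 pit5 -> P1=[5,4,3,2,4,0](1) P2=[3,6,6,5,5,4](0)
Move 2: P2 pit0 -> P1=[5,4,3,2,4,0](1) P2=[0,7,7,6,5,4](0)
Move 3: P1 pit4 -> P1=[5,4,3,2,0,1](2) P2=[1,8,7,6,5,4](0)
Move 4: P2 pit4 -> P1=[6,5,4,2,0,1](2) P2=[1,8,7,6,0,5](1)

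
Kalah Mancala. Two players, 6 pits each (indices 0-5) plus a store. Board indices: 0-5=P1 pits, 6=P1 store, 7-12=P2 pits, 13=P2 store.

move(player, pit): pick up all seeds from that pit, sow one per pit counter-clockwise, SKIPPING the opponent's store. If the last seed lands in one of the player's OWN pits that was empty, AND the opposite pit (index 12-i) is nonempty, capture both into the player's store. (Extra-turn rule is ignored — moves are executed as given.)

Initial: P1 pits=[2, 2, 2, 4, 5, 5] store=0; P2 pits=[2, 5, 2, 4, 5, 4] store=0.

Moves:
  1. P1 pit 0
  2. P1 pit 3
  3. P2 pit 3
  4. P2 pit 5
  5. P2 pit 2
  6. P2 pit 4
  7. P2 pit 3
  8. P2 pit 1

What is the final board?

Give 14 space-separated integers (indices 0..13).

Answer: 3 0 5 2 7 6 1 3 0 1 1 1 2 10

Derivation:
Move 1: P1 pit0 -> P1=[0,3,3,4,5,5](0) P2=[2,5,2,4,5,4](0)
Move 2: P1 pit3 -> P1=[0,3,3,0,6,6](1) P2=[3,5,2,4,5,4](0)
Move 3: P2 pit3 -> P1=[1,3,3,0,6,6](1) P2=[3,5,2,0,6,5](1)
Move 4: P2 pit5 -> P1=[2,4,4,1,6,6](1) P2=[3,5,2,0,6,0](2)
Move 5: P2 pit2 -> P1=[2,4,4,1,6,6](1) P2=[3,5,0,1,7,0](2)
Move 6: P2 pit4 -> P1=[3,5,5,2,7,6](1) P2=[3,5,0,1,0,1](3)
Move 7: P2 pit3 -> P1=[3,0,5,2,7,6](1) P2=[3,5,0,0,0,1](9)
Move 8: P2 pit1 -> P1=[3,0,5,2,7,6](1) P2=[3,0,1,1,1,2](10)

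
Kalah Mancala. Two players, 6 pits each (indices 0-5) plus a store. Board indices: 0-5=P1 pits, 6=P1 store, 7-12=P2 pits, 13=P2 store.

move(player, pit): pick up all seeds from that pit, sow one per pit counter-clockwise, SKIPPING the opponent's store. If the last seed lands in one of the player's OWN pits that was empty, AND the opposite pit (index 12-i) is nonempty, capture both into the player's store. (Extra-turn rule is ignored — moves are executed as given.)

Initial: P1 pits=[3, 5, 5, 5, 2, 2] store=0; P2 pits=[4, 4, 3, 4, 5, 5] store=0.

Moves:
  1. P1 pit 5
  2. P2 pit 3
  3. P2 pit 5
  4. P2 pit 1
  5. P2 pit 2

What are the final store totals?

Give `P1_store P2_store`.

Answer: 1 9

Derivation:
Move 1: P1 pit5 -> P1=[3,5,5,5,2,0](1) P2=[5,4,3,4,5,5](0)
Move 2: P2 pit3 -> P1=[4,5,5,5,2,0](1) P2=[5,4,3,0,6,6](1)
Move 3: P2 pit5 -> P1=[5,6,6,6,3,0](1) P2=[5,4,3,0,6,0](2)
Move 4: P2 pit1 -> P1=[0,6,6,6,3,0](1) P2=[5,0,4,1,7,0](8)
Move 5: P2 pit2 -> P1=[0,6,6,6,3,0](1) P2=[5,0,0,2,8,1](9)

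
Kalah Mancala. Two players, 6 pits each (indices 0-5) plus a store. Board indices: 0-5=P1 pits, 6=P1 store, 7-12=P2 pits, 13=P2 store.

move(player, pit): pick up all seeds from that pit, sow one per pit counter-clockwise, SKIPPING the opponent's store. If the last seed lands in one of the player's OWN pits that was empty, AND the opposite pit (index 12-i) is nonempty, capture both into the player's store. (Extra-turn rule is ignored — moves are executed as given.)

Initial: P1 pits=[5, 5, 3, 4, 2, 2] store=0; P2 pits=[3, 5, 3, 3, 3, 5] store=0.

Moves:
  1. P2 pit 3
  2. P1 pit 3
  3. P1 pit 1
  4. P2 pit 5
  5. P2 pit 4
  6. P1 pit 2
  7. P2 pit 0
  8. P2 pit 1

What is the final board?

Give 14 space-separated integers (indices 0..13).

Move 1: P2 pit3 -> P1=[5,5,3,4,2,2](0) P2=[3,5,3,0,4,6](1)
Move 2: P1 pit3 -> P1=[5,5,3,0,3,3](1) P2=[4,5,3,0,4,6](1)
Move 3: P1 pit1 -> P1=[5,0,4,1,4,4](2) P2=[4,5,3,0,4,6](1)
Move 4: P2 pit5 -> P1=[6,1,5,2,5,4](2) P2=[4,5,3,0,4,0](2)
Move 5: P2 pit4 -> P1=[7,2,5,2,5,4](2) P2=[4,5,3,0,0,1](3)
Move 6: P1 pit2 -> P1=[7,2,0,3,6,5](3) P2=[5,5,3,0,0,1](3)
Move 7: P2 pit0 -> P1=[7,2,0,3,6,5](3) P2=[0,6,4,1,1,2](3)
Move 8: P2 pit1 -> P1=[8,2,0,3,6,5](3) P2=[0,0,5,2,2,3](4)

Answer: 8 2 0 3 6 5 3 0 0 5 2 2 3 4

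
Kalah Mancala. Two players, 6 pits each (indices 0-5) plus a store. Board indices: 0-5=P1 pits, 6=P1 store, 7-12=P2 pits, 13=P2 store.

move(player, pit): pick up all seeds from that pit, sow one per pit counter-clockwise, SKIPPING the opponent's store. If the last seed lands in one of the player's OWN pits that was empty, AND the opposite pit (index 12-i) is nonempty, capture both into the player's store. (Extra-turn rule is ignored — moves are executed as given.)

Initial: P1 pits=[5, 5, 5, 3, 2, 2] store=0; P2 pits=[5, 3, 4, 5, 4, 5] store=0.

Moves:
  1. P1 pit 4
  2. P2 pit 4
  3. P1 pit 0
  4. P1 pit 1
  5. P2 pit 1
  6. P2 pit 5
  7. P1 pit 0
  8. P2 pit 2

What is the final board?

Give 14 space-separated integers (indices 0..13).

Move 1: P1 pit4 -> P1=[5,5,5,3,0,3](1) P2=[5,3,4,5,4,5](0)
Move 2: P2 pit4 -> P1=[6,6,5,3,0,3](1) P2=[5,3,4,5,0,6](1)
Move 3: P1 pit0 -> P1=[0,7,6,4,1,4](2) P2=[5,3,4,5,0,6](1)
Move 4: P1 pit1 -> P1=[0,0,7,5,2,5](3) P2=[6,4,4,5,0,6](1)
Move 5: P2 pit1 -> P1=[0,0,7,5,2,5](3) P2=[6,0,5,6,1,7](1)
Move 6: P2 pit5 -> P1=[1,1,8,6,3,6](3) P2=[6,0,5,6,1,0](2)
Move 7: P1 pit0 -> P1=[0,2,8,6,3,6](3) P2=[6,0,5,6,1,0](2)
Move 8: P2 pit2 -> P1=[1,2,8,6,3,6](3) P2=[6,0,0,7,2,1](3)

Answer: 1 2 8 6 3 6 3 6 0 0 7 2 1 3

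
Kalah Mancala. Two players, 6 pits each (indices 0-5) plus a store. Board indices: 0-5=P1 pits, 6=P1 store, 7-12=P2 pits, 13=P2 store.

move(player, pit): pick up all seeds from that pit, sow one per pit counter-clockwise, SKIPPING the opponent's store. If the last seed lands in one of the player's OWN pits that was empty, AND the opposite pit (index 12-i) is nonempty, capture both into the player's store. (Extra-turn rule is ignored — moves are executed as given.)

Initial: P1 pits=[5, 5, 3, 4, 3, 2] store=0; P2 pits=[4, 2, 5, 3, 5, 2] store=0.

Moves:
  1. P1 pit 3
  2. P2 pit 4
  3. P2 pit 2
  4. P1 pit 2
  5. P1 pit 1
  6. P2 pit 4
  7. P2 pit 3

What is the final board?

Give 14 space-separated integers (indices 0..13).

Move 1: P1 pit3 -> P1=[5,5,3,0,4,3](1) P2=[5,2,5,3,5,2](0)
Move 2: P2 pit4 -> P1=[6,6,4,0,4,3](1) P2=[5,2,5,3,0,3](1)
Move 3: P2 pit2 -> P1=[7,6,4,0,4,3](1) P2=[5,2,0,4,1,4](2)
Move 4: P1 pit2 -> P1=[7,6,0,1,5,4](2) P2=[5,2,0,4,1,4](2)
Move 5: P1 pit1 -> P1=[7,0,1,2,6,5](3) P2=[6,2,0,4,1,4](2)
Move 6: P2 pit4 -> P1=[7,0,1,2,6,5](3) P2=[6,2,0,4,0,5](2)
Move 7: P2 pit3 -> P1=[8,0,1,2,6,5](3) P2=[6,2,0,0,1,6](3)

Answer: 8 0 1 2 6 5 3 6 2 0 0 1 6 3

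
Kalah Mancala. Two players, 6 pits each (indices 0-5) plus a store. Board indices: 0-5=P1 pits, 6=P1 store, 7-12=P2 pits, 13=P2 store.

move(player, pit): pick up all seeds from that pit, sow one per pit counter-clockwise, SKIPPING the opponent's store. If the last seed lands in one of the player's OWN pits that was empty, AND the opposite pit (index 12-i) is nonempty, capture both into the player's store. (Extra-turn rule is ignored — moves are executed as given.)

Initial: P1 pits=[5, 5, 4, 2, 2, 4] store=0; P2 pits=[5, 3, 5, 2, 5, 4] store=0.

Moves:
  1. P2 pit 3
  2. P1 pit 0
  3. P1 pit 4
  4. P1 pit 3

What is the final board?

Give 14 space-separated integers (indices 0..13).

Move 1: P2 pit3 -> P1=[5,5,4,2,2,4](0) P2=[5,3,5,0,6,5](0)
Move 2: P1 pit0 -> P1=[0,6,5,3,3,5](0) P2=[5,3,5,0,6,5](0)
Move 3: P1 pit4 -> P1=[0,6,5,3,0,6](1) P2=[6,3,5,0,6,5](0)
Move 4: P1 pit3 -> P1=[0,6,5,0,1,7](2) P2=[6,3,5,0,6,5](0)

Answer: 0 6 5 0 1 7 2 6 3 5 0 6 5 0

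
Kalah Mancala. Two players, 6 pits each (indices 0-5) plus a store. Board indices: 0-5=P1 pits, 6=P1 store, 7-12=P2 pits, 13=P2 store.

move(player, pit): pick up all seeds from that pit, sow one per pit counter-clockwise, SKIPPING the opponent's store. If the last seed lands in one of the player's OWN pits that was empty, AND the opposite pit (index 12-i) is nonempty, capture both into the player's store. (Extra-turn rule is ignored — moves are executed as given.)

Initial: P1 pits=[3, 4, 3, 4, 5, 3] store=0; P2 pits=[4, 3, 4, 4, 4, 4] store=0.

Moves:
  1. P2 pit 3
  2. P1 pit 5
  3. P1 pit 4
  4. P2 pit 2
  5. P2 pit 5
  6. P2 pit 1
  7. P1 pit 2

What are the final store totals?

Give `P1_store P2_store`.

Move 1: P2 pit3 -> P1=[4,4,3,4,5,3](0) P2=[4,3,4,0,5,5](1)
Move 2: P1 pit5 -> P1=[4,4,3,4,5,0](1) P2=[5,4,4,0,5,5](1)
Move 3: P1 pit4 -> P1=[4,4,3,4,0,1](2) P2=[6,5,5,0,5,5](1)
Move 4: P2 pit2 -> P1=[5,4,3,4,0,1](2) P2=[6,5,0,1,6,6](2)
Move 5: P2 pit5 -> P1=[6,5,4,5,1,1](2) P2=[6,5,0,1,6,0](3)
Move 6: P2 pit1 -> P1=[6,5,4,5,1,1](2) P2=[6,0,1,2,7,1](4)
Move 7: P1 pit2 -> P1=[6,5,0,6,2,2](3) P2=[6,0,1,2,7,1](4)

Answer: 3 4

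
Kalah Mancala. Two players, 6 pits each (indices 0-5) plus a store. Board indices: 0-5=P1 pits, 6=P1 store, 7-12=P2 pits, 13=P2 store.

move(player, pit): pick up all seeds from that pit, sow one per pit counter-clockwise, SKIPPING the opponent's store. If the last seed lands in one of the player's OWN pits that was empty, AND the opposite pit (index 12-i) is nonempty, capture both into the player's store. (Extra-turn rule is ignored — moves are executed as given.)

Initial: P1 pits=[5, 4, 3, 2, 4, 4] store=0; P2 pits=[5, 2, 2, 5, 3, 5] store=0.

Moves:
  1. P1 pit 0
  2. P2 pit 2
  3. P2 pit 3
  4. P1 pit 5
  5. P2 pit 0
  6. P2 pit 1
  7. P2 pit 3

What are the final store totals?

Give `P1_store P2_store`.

Move 1: P1 pit0 -> P1=[0,5,4,3,5,5](0) P2=[5,2,2,5,3,5](0)
Move 2: P2 pit2 -> P1=[0,5,4,3,5,5](0) P2=[5,2,0,6,4,5](0)
Move 3: P2 pit3 -> P1=[1,6,5,3,5,5](0) P2=[5,2,0,0,5,6](1)
Move 4: P1 pit5 -> P1=[1,6,5,3,5,0](1) P2=[6,3,1,1,5,6](1)
Move 5: P2 pit0 -> P1=[1,6,5,3,5,0](1) P2=[0,4,2,2,6,7](2)
Move 6: P2 pit1 -> P1=[1,6,5,3,5,0](1) P2=[0,0,3,3,7,8](2)
Move 7: P2 pit3 -> P1=[1,6,5,3,5,0](1) P2=[0,0,3,0,8,9](3)

Answer: 1 3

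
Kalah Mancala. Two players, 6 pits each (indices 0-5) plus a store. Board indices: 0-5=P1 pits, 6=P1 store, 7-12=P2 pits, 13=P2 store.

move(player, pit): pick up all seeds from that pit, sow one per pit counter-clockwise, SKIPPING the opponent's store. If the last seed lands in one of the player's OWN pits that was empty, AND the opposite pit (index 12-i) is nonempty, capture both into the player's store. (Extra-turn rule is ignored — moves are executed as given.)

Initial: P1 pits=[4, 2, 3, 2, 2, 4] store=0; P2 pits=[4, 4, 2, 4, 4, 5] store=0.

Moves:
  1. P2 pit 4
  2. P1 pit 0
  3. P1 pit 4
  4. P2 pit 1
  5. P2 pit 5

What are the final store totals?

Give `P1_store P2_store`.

Move 1: P2 pit4 -> P1=[5,3,3,2,2,4](0) P2=[4,4,2,4,0,6](1)
Move 2: P1 pit0 -> P1=[0,4,4,3,3,5](0) P2=[4,4,2,4,0,6](1)
Move 3: P1 pit4 -> P1=[0,4,4,3,0,6](1) P2=[5,4,2,4,0,6](1)
Move 4: P2 pit1 -> P1=[0,4,4,3,0,6](1) P2=[5,0,3,5,1,7](1)
Move 5: P2 pit5 -> P1=[1,5,5,4,1,7](1) P2=[5,0,3,5,1,0](2)

Answer: 1 2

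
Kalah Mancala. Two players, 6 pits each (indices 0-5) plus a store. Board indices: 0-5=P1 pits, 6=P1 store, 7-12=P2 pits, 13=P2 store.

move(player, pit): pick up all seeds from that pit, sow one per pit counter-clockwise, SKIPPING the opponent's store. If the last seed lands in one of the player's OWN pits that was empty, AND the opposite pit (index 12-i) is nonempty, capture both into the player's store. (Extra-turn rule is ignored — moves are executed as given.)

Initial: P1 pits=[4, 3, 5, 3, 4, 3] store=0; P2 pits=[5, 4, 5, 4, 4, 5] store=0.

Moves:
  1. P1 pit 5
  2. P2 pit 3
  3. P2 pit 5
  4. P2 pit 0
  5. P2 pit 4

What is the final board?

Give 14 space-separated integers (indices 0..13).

Answer: 7 5 7 5 5 0 1 0 6 6 1 0 2 4

Derivation:
Move 1: P1 pit5 -> P1=[4,3,5,3,4,0](1) P2=[6,5,5,4,4,5](0)
Move 2: P2 pit3 -> P1=[5,3,5,3,4,0](1) P2=[6,5,5,0,5,6](1)
Move 3: P2 pit5 -> P1=[6,4,6,4,5,0](1) P2=[6,5,5,0,5,0](2)
Move 4: P2 pit0 -> P1=[6,4,6,4,5,0](1) P2=[0,6,6,1,6,1](3)
Move 5: P2 pit4 -> P1=[7,5,7,5,5,0](1) P2=[0,6,6,1,0,2](4)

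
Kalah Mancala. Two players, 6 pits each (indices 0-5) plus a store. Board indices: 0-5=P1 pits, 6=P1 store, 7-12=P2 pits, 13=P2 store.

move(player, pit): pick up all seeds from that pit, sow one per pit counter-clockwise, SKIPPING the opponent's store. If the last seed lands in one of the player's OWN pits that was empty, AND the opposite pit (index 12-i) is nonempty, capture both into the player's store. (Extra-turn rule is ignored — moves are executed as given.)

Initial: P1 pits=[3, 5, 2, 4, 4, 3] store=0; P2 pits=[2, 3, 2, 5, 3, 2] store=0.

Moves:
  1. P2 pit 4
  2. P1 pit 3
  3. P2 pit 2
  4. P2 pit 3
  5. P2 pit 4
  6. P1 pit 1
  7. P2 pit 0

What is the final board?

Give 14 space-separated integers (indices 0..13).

Move 1: P2 pit4 -> P1=[4,5,2,4,4,3](0) P2=[2,3,2,5,0,3](1)
Move 2: P1 pit3 -> P1=[4,5,2,0,5,4](1) P2=[3,3,2,5,0,3](1)
Move 3: P2 pit2 -> P1=[4,0,2,0,5,4](1) P2=[3,3,0,6,0,3](7)
Move 4: P2 pit3 -> P1=[5,1,3,0,5,4](1) P2=[3,3,0,0,1,4](8)
Move 5: P2 pit4 -> P1=[5,1,3,0,5,4](1) P2=[3,3,0,0,0,5](8)
Move 6: P1 pit1 -> P1=[5,0,4,0,5,4](1) P2=[3,3,0,0,0,5](8)
Move 7: P2 pit0 -> P1=[5,0,0,0,5,4](1) P2=[0,4,1,0,0,5](13)

Answer: 5 0 0 0 5 4 1 0 4 1 0 0 5 13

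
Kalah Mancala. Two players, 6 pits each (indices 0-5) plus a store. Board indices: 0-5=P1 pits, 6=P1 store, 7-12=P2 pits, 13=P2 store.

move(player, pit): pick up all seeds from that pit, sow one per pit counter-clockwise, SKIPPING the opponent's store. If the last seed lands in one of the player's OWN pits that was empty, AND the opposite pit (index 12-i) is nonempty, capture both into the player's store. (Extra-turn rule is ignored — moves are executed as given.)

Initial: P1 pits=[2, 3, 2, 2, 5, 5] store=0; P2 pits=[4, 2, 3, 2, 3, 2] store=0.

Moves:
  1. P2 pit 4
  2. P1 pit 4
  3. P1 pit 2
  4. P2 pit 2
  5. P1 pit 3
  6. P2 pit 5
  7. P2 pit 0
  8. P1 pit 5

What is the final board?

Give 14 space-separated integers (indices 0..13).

Move 1: P2 pit4 -> P1=[3,3,2,2,5,5](0) P2=[4,2,3,2,0,3](1)
Move 2: P1 pit4 -> P1=[3,3,2,2,0,6](1) P2=[5,3,4,2,0,3](1)
Move 3: P1 pit2 -> P1=[3,3,0,3,0,6](5) P2=[5,0,4,2,0,3](1)
Move 4: P2 pit2 -> P1=[3,3,0,3,0,6](5) P2=[5,0,0,3,1,4](2)
Move 5: P1 pit3 -> P1=[3,3,0,0,1,7](6) P2=[5,0,0,3,1,4](2)
Move 6: P2 pit5 -> P1=[4,4,1,0,1,7](6) P2=[5,0,0,3,1,0](3)
Move 7: P2 pit0 -> P1=[0,4,1,0,1,7](6) P2=[0,1,1,4,2,0](8)
Move 8: P1 pit5 -> P1=[0,4,1,0,1,0](7) P2=[1,2,2,5,3,1](8)

Answer: 0 4 1 0 1 0 7 1 2 2 5 3 1 8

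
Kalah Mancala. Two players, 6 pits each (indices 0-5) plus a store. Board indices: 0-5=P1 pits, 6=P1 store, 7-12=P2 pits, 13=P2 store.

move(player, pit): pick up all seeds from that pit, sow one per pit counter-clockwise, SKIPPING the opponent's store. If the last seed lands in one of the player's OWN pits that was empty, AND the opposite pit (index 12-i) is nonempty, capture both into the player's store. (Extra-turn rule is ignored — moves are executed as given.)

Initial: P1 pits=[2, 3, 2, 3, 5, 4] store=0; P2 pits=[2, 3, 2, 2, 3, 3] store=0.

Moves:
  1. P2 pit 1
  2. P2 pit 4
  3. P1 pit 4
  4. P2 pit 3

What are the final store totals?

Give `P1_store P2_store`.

Move 1: P2 pit1 -> P1=[2,3,2,3,5,4](0) P2=[2,0,3,3,4,3](0)
Move 2: P2 pit4 -> P1=[3,4,2,3,5,4](0) P2=[2,0,3,3,0,4](1)
Move 3: P1 pit4 -> P1=[3,4,2,3,0,5](1) P2=[3,1,4,3,0,4](1)
Move 4: P2 pit3 -> P1=[3,4,2,3,0,5](1) P2=[3,1,4,0,1,5](2)

Answer: 1 2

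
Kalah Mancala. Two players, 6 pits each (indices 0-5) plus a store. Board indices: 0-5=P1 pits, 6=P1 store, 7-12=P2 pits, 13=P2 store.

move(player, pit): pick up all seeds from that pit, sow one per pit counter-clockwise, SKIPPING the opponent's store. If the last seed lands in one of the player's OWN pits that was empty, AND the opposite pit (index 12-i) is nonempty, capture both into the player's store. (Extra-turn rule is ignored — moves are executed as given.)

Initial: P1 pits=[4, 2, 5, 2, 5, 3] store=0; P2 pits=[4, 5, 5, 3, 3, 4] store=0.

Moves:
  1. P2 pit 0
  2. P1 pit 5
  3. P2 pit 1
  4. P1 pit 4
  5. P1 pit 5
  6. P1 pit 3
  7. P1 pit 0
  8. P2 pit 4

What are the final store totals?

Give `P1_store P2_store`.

Answer: 6 2

Derivation:
Move 1: P2 pit0 -> P1=[4,2,5,2,5,3](0) P2=[0,6,6,4,4,4](0)
Move 2: P1 pit5 -> P1=[4,2,5,2,5,0](1) P2=[1,7,6,4,4,4](0)
Move 3: P2 pit1 -> P1=[5,3,5,2,5,0](1) P2=[1,0,7,5,5,5](1)
Move 4: P1 pit4 -> P1=[5,3,5,2,0,1](2) P2=[2,1,8,5,5,5](1)
Move 5: P1 pit5 -> P1=[5,3,5,2,0,0](3) P2=[2,1,8,5,5,5](1)
Move 6: P1 pit3 -> P1=[5,3,5,0,1,0](6) P2=[0,1,8,5,5,5](1)
Move 7: P1 pit0 -> P1=[0,4,6,1,2,1](6) P2=[0,1,8,5,5,5](1)
Move 8: P2 pit4 -> P1=[1,5,7,1,2,1](6) P2=[0,1,8,5,0,6](2)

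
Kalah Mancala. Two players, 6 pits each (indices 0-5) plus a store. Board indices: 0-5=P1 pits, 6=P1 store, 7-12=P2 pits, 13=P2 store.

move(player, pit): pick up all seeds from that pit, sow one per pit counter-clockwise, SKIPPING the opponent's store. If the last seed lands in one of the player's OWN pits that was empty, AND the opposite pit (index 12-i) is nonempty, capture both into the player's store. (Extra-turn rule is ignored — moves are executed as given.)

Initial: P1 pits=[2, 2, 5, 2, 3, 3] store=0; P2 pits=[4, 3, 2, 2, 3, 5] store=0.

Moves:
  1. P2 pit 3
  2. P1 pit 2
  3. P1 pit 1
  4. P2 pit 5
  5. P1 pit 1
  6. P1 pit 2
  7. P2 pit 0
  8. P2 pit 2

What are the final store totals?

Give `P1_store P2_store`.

Answer: 1 5

Derivation:
Move 1: P2 pit3 -> P1=[2,2,5,2,3,3](0) P2=[4,3,2,0,4,6](0)
Move 2: P1 pit2 -> P1=[2,2,0,3,4,4](1) P2=[5,3,2,0,4,6](0)
Move 3: P1 pit1 -> P1=[2,0,1,4,4,4](1) P2=[5,3,2,0,4,6](0)
Move 4: P2 pit5 -> P1=[3,1,2,5,5,4](1) P2=[5,3,2,0,4,0](1)
Move 5: P1 pit1 -> P1=[3,0,3,5,5,4](1) P2=[5,3,2,0,4,0](1)
Move 6: P1 pit2 -> P1=[3,0,0,6,6,5](1) P2=[5,3,2,0,4,0](1)
Move 7: P2 pit0 -> P1=[0,0,0,6,6,5](1) P2=[0,4,3,1,5,0](5)
Move 8: P2 pit2 -> P1=[0,0,0,6,6,5](1) P2=[0,4,0,2,6,1](5)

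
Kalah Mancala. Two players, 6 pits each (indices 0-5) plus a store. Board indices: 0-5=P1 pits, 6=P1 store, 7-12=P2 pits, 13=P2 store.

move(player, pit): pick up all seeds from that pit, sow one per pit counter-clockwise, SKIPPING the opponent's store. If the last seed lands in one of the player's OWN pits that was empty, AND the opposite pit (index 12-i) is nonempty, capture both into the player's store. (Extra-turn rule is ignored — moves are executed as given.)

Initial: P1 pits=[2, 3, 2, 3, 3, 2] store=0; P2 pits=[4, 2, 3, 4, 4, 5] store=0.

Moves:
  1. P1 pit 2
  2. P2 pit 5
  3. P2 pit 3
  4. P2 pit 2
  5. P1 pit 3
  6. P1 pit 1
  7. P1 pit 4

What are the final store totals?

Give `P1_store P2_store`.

Move 1: P1 pit2 -> P1=[2,3,0,4,4,2](0) P2=[4,2,3,4,4,5](0)
Move 2: P2 pit5 -> P1=[3,4,1,5,4,2](0) P2=[4,2,3,4,4,0](1)
Move 3: P2 pit3 -> P1=[4,4,1,5,4,2](0) P2=[4,2,3,0,5,1](2)
Move 4: P2 pit2 -> P1=[4,4,1,5,4,2](0) P2=[4,2,0,1,6,2](2)
Move 5: P1 pit3 -> P1=[4,4,1,0,5,3](1) P2=[5,3,0,1,6,2](2)
Move 6: P1 pit1 -> P1=[4,0,2,1,6,4](1) P2=[5,3,0,1,6,2](2)
Move 7: P1 pit4 -> P1=[4,0,2,1,0,5](2) P2=[6,4,1,2,6,2](2)

Answer: 2 2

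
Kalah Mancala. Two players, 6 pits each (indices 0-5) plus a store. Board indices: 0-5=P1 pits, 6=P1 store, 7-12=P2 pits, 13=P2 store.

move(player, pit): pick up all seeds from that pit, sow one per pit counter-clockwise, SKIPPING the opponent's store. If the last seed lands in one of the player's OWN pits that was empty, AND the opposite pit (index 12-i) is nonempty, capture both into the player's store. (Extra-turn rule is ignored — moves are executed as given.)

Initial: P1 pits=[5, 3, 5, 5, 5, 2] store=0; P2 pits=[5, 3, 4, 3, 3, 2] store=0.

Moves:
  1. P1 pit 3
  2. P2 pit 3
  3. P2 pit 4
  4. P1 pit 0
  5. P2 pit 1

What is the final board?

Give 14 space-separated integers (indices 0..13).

Move 1: P1 pit3 -> P1=[5,3,5,0,6,3](1) P2=[6,4,4,3,3,2](0)
Move 2: P2 pit3 -> P1=[5,3,5,0,6,3](1) P2=[6,4,4,0,4,3](1)
Move 3: P2 pit4 -> P1=[6,4,5,0,6,3](1) P2=[6,4,4,0,0,4](2)
Move 4: P1 pit0 -> P1=[0,5,6,1,7,4](2) P2=[6,4,4,0,0,4](2)
Move 5: P2 pit1 -> P1=[0,5,6,1,7,4](2) P2=[6,0,5,1,1,5](2)

Answer: 0 5 6 1 7 4 2 6 0 5 1 1 5 2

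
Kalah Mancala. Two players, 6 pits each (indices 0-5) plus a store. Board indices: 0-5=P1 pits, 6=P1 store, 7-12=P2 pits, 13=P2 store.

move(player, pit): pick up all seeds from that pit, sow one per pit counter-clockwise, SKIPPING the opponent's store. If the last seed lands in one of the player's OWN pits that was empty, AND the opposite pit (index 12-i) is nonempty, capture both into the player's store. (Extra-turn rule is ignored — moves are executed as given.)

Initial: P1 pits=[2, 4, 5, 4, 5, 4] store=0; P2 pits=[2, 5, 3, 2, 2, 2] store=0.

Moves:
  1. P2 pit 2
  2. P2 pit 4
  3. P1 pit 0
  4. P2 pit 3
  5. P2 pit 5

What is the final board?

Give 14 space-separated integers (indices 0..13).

Answer: 1 6 7 6 5 4 0 2 5 0 0 1 0 3

Derivation:
Move 1: P2 pit2 -> P1=[2,4,5,4,5,4](0) P2=[2,5,0,3,3,3](0)
Move 2: P2 pit4 -> P1=[3,4,5,4,5,4](0) P2=[2,5,0,3,0,4](1)
Move 3: P1 pit0 -> P1=[0,5,6,5,5,4](0) P2=[2,5,0,3,0,4](1)
Move 4: P2 pit3 -> P1=[0,5,6,5,5,4](0) P2=[2,5,0,0,1,5](2)
Move 5: P2 pit5 -> P1=[1,6,7,6,5,4](0) P2=[2,5,0,0,1,0](3)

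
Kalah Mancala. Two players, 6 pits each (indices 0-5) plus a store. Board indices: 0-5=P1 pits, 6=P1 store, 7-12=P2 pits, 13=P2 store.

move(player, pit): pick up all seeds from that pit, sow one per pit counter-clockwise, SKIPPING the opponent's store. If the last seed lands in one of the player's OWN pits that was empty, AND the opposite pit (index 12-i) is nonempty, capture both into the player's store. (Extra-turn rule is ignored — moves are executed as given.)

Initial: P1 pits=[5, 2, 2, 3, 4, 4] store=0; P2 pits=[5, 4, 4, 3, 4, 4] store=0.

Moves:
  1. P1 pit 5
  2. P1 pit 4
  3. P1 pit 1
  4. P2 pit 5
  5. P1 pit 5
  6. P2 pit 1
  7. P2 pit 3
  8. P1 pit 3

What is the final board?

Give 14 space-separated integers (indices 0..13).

Answer: 8 1 4 0 1 1 4 8 0 6 0 6 2 3

Derivation:
Move 1: P1 pit5 -> P1=[5,2,2,3,4,0](1) P2=[6,5,5,3,4,4](0)
Move 2: P1 pit4 -> P1=[5,2,2,3,0,1](2) P2=[7,6,5,3,4,4](0)
Move 3: P1 pit1 -> P1=[5,0,3,4,0,1](2) P2=[7,6,5,3,4,4](0)
Move 4: P2 pit5 -> P1=[6,1,4,4,0,1](2) P2=[7,6,5,3,4,0](1)
Move 5: P1 pit5 -> P1=[6,1,4,4,0,0](3) P2=[7,6,5,3,4,0](1)
Move 6: P2 pit1 -> P1=[7,1,4,4,0,0](3) P2=[7,0,6,4,5,1](2)
Move 7: P2 pit3 -> P1=[8,1,4,4,0,0](3) P2=[7,0,6,0,6,2](3)
Move 8: P1 pit3 -> P1=[8,1,4,0,1,1](4) P2=[8,0,6,0,6,2](3)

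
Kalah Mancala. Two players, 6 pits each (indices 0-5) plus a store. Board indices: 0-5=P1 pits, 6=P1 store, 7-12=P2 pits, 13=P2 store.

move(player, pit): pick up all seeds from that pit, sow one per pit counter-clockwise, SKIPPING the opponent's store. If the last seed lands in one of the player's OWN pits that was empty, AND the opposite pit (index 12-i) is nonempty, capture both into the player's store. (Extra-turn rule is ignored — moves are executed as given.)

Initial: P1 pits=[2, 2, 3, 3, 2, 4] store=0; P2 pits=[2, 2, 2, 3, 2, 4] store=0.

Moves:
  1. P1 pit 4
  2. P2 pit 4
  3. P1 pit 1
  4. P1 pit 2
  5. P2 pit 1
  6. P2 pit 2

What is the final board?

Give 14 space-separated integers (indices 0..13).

Move 1: P1 pit4 -> P1=[2,2,3,3,0,5](1) P2=[2,2,2,3,2,4](0)
Move 2: P2 pit4 -> P1=[2,2,3,3,0,5](1) P2=[2,2,2,3,0,5](1)
Move 3: P1 pit1 -> P1=[2,0,4,4,0,5](1) P2=[2,2,2,3,0,5](1)
Move 4: P1 pit2 -> P1=[2,0,0,5,1,6](2) P2=[2,2,2,3,0,5](1)
Move 5: P2 pit1 -> P1=[2,0,0,5,1,6](2) P2=[2,0,3,4,0,5](1)
Move 6: P2 pit2 -> P1=[2,0,0,5,1,6](2) P2=[2,0,0,5,1,6](1)

Answer: 2 0 0 5 1 6 2 2 0 0 5 1 6 1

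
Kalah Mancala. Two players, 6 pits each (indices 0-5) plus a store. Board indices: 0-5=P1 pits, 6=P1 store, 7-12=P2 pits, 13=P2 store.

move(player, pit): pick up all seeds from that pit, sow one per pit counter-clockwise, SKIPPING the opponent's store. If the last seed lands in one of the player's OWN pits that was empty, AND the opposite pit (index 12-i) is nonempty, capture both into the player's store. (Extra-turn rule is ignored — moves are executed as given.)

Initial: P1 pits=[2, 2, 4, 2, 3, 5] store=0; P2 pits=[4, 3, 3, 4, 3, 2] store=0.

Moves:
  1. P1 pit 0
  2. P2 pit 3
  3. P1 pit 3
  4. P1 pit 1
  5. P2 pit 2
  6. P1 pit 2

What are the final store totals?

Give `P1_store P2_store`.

Answer: 1 1

Derivation:
Move 1: P1 pit0 -> P1=[0,3,5,2,3,5](0) P2=[4,3,3,4,3,2](0)
Move 2: P2 pit3 -> P1=[1,3,5,2,3,5](0) P2=[4,3,3,0,4,3](1)
Move 3: P1 pit3 -> P1=[1,3,5,0,4,6](0) P2=[4,3,3,0,4,3](1)
Move 4: P1 pit1 -> P1=[1,0,6,1,5,6](0) P2=[4,3,3,0,4,3](1)
Move 5: P2 pit2 -> P1=[1,0,6,1,5,6](0) P2=[4,3,0,1,5,4](1)
Move 6: P1 pit2 -> P1=[1,0,0,2,6,7](1) P2=[5,4,0,1,5,4](1)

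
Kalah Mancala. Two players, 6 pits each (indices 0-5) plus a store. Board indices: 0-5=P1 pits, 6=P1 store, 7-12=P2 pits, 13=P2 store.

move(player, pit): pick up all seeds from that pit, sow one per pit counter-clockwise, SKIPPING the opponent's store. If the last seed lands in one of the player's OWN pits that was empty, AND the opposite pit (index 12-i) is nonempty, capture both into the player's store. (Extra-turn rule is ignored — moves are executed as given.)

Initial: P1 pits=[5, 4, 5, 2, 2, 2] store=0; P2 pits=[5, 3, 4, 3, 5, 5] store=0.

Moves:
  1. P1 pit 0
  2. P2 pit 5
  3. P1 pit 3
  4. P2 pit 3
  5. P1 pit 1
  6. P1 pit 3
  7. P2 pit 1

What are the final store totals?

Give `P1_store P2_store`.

Answer: 2 2

Derivation:
Move 1: P1 pit0 -> P1=[0,5,6,3,3,3](0) P2=[5,3,4,3,5,5](0)
Move 2: P2 pit5 -> P1=[1,6,7,4,3,3](0) P2=[5,3,4,3,5,0](1)
Move 3: P1 pit3 -> P1=[1,6,7,0,4,4](1) P2=[6,3,4,3,5,0](1)
Move 4: P2 pit3 -> P1=[1,6,7,0,4,4](1) P2=[6,3,4,0,6,1](2)
Move 5: P1 pit1 -> P1=[1,0,8,1,5,5](2) P2=[7,3,4,0,6,1](2)
Move 6: P1 pit3 -> P1=[1,0,8,0,6,5](2) P2=[7,3,4,0,6,1](2)
Move 7: P2 pit1 -> P1=[1,0,8,0,6,5](2) P2=[7,0,5,1,7,1](2)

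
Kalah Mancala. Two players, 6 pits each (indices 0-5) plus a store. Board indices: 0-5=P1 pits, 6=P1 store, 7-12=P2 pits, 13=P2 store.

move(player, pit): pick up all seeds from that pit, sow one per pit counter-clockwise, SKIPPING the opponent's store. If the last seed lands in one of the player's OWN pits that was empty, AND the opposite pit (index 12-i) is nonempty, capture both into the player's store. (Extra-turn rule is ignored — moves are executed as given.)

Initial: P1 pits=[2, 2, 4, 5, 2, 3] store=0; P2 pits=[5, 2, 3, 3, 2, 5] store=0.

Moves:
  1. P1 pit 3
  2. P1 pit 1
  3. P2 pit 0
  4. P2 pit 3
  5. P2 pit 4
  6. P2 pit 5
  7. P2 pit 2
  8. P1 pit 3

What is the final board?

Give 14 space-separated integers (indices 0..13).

Move 1: P1 pit3 -> P1=[2,2,4,0,3,4](1) P2=[6,3,3,3,2,5](0)
Move 2: P1 pit1 -> P1=[2,0,5,0,3,4](5) P2=[6,3,0,3,2,5](0)
Move 3: P2 pit0 -> P1=[2,0,5,0,3,4](5) P2=[0,4,1,4,3,6](1)
Move 4: P2 pit3 -> P1=[3,0,5,0,3,4](5) P2=[0,4,1,0,4,7](2)
Move 5: P2 pit4 -> P1=[4,1,5,0,3,4](5) P2=[0,4,1,0,0,8](3)
Move 6: P2 pit5 -> P1=[5,2,6,1,4,0](5) P2=[0,4,1,0,0,0](10)
Move 7: P2 pit2 -> P1=[5,2,0,1,4,0](5) P2=[0,4,0,0,0,0](17)
Move 8: P1 pit3 -> P1=[5,2,0,0,5,0](5) P2=[0,4,0,0,0,0](17)

Answer: 5 2 0 0 5 0 5 0 4 0 0 0 0 17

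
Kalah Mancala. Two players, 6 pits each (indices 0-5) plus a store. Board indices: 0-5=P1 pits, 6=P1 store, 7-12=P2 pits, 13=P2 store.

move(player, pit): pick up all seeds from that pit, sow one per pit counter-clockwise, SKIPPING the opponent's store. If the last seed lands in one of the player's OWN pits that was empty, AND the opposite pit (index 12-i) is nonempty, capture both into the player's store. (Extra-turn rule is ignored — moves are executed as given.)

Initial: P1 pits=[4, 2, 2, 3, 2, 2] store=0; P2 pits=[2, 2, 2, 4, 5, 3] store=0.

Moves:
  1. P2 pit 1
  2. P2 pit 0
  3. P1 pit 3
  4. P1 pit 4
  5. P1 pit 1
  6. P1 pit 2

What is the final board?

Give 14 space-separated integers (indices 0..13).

Move 1: P2 pit1 -> P1=[4,2,2,3,2,2](0) P2=[2,0,3,5,5,3](0)
Move 2: P2 pit0 -> P1=[4,2,2,3,2,2](0) P2=[0,1,4,5,5,3](0)
Move 3: P1 pit3 -> P1=[4,2,2,0,3,3](1) P2=[0,1,4,5,5,3](0)
Move 4: P1 pit4 -> P1=[4,2,2,0,0,4](2) P2=[1,1,4,5,5,3](0)
Move 5: P1 pit1 -> P1=[4,0,3,0,0,4](7) P2=[1,1,0,5,5,3](0)
Move 6: P1 pit2 -> P1=[4,0,0,1,1,5](7) P2=[1,1,0,5,5,3](0)

Answer: 4 0 0 1 1 5 7 1 1 0 5 5 3 0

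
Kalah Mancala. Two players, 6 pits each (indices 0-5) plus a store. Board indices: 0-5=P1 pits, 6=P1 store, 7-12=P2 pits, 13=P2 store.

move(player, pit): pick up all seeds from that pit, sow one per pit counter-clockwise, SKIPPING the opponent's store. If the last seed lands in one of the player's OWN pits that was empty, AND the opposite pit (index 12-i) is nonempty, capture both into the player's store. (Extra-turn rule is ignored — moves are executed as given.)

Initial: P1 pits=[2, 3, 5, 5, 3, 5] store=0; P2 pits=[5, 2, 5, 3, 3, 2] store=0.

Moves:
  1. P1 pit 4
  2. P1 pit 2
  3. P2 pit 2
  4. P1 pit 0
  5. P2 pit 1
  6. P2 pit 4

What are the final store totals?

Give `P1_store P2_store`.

Move 1: P1 pit4 -> P1=[2,3,5,5,0,6](1) P2=[6,2,5,3,3,2](0)
Move 2: P1 pit2 -> P1=[2,3,0,6,1,7](2) P2=[7,2,5,3,3,2](0)
Move 3: P2 pit2 -> P1=[3,3,0,6,1,7](2) P2=[7,2,0,4,4,3](1)
Move 4: P1 pit0 -> P1=[0,4,1,7,1,7](2) P2=[7,2,0,4,4,3](1)
Move 5: P2 pit1 -> P1=[0,4,1,7,1,7](2) P2=[7,0,1,5,4,3](1)
Move 6: P2 pit4 -> P1=[1,5,1,7,1,7](2) P2=[7,0,1,5,0,4](2)

Answer: 2 2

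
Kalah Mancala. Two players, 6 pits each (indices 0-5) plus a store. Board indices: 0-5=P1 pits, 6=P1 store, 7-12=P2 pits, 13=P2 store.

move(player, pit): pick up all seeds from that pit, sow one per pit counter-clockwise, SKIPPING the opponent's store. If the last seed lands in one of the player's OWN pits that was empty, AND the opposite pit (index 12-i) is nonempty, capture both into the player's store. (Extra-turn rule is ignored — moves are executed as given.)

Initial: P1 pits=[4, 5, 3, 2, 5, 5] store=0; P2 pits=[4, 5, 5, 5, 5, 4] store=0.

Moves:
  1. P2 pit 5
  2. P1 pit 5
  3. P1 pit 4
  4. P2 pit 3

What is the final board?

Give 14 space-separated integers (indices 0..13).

Move 1: P2 pit5 -> P1=[5,6,4,2,5,5](0) P2=[4,5,5,5,5,0](1)
Move 2: P1 pit5 -> P1=[5,6,4,2,5,0](1) P2=[5,6,6,6,5,0](1)
Move 3: P1 pit4 -> P1=[5,6,4,2,0,1](2) P2=[6,7,7,6,5,0](1)
Move 4: P2 pit3 -> P1=[6,7,5,2,0,1](2) P2=[6,7,7,0,6,1](2)

Answer: 6 7 5 2 0 1 2 6 7 7 0 6 1 2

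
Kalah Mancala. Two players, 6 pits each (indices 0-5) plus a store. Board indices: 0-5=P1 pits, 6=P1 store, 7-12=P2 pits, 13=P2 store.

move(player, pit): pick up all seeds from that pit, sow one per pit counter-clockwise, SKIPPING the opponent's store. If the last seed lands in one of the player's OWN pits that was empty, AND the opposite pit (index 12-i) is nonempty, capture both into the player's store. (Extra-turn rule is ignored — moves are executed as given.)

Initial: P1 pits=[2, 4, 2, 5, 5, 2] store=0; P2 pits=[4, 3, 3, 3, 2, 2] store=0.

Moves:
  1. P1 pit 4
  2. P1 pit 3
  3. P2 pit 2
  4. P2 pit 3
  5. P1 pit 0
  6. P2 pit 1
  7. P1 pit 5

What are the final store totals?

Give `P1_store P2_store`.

Answer: 3 3

Derivation:
Move 1: P1 pit4 -> P1=[2,4,2,5,0,3](1) P2=[5,4,4,3,2,2](0)
Move 2: P1 pit3 -> P1=[2,4,2,0,1,4](2) P2=[6,5,4,3,2,2](0)
Move 3: P2 pit2 -> P1=[2,4,2,0,1,4](2) P2=[6,5,0,4,3,3](1)
Move 4: P2 pit3 -> P1=[3,4,2,0,1,4](2) P2=[6,5,0,0,4,4](2)
Move 5: P1 pit0 -> P1=[0,5,3,1,1,4](2) P2=[6,5,0,0,4,4](2)
Move 6: P2 pit1 -> P1=[0,5,3,1,1,4](2) P2=[6,0,1,1,5,5](3)
Move 7: P1 pit5 -> P1=[0,5,3,1,1,0](3) P2=[7,1,2,1,5,5](3)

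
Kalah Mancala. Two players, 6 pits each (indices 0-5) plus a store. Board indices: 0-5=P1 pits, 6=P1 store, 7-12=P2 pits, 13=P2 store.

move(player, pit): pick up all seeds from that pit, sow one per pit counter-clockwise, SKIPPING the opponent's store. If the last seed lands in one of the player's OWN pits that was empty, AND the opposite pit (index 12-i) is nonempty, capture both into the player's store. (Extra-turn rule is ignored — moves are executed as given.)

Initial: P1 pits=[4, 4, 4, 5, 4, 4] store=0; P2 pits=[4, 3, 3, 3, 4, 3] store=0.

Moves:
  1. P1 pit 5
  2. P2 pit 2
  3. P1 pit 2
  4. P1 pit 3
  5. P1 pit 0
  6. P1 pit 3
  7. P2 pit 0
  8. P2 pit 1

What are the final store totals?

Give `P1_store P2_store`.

Move 1: P1 pit5 -> P1=[4,4,4,5,4,0](1) P2=[5,4,4,3,4,3](0)
Move 2: P2 pit2 -> P1=[4,4,4,5,4,0](1) P2=[5,4,0,4,5,4](1)
Move 3: P1 pit2 -> P1=[4,4,0,6,5,1](2) P2=[5,4,0,4,5,4](1)
Move 4: P1 pit3 -> P1=[4,4,0,0,6,2](3) P2=[6,5,1,4,5,4](1)
Move 5: P1 pit0 -> P1=[0,5,1,1,7,2](3) P2=[6,5,1,4,5,4](1)
Move 6: P1 pit3 -> P1=[0,5,1,0,8,2](3) P2=[6,5,1,4,5,4](1)
Move 7: P2 pit0 -> P1=[0,5,1,0,8,2](3) P2=[0,6,2,5,6,5](2)
Move 8: P2 pit1 -> P1=[1,5,1,0,8,2](3) P2=[0,0,3,6,7,6](3)

Answer: 3 3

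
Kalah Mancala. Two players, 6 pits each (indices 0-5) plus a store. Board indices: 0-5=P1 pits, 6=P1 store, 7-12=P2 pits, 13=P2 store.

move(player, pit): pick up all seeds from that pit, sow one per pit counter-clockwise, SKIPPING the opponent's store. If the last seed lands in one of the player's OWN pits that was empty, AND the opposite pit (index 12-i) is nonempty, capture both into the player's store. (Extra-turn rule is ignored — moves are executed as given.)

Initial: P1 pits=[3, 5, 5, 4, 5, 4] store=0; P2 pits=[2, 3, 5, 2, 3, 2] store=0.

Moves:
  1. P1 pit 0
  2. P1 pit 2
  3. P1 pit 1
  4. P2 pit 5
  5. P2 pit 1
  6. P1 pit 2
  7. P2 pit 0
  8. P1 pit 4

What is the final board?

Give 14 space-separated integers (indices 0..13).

Move 1: P1 pit0 -> P1=[0,6,6,5,5,4](0) P2=[2,3,5,2,3,2](0)
Move 2: P1 pit2 -> P1=[0,6,0,6,6,5](1) P2=[3,4,5,2,3,2](0)
Move 3: P1 pit1 -> P1=[0,0,1,7,7,6](2) P2=[4,4,5,2,3,2](0)
Move 4: P2 pit5 -> P1=[1,0,1,7,7,6](2) P2=[4,4,5,2,3,0](1)
Move 5: P2 pit1 -> P1=[0,0,1,7,7,6](2) P2=[4,0,6,3,4,0](3)
Move 6: P1 pit2 -> P1=[0,0,0,8,7,6](2) P2=[4,0,6,3,4,0](3)
Move 7: P2 pit0 -> P1=[0,0,0,8,7,6](2) P2=[0,1,7,4,5,0](3)
Move 8: P1 pit4 -> P1=[0,0,0,8,0,7](3) P2=[1,2,8,5,6,0](3)

Answer: 0 0 0 8 0 7 3 1 2 8 5 6 0 3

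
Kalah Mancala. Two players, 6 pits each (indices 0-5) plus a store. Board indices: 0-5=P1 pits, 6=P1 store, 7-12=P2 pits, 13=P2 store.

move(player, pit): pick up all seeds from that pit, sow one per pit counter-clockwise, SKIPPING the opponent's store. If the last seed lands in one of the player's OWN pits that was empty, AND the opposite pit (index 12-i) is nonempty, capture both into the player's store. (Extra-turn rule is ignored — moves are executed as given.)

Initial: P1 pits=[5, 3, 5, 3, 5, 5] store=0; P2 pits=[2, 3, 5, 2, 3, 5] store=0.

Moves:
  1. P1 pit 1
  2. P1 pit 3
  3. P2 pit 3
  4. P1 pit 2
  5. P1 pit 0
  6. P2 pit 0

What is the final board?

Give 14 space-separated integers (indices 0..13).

Answer: 0 1 1 2 9 8 2 0 5 6 1 5 6 0

Derivation:
Move 1: P1 pit1 -> P1=[5,0,6,4,6,5](0) P2=[2,3,5,2,3,5](0)
Move 2: P1 pit3 -> P1=[5,0,6,0,7,6](1) P2=[3,3,5,2,3,5](0)
Move 3: P2 pit3 -> P1=[5,0,6,0,7,6](1) P2=[3,3,5,0,4,6](0)
Move 4: P1 pit2 -> P1=[5,0,0,1,8,7](2) P2=[4,4,5,0,4,6](0)
Move 5: P1 pit0 -> P1=[0,1,1,2,9,8](2) P2=[4,4,5,0,4,6](0)
Move 6: P2 pit0 -> P1=[0,1,1,2,9,8](2) P2=[0,5,6,1,5,6](0)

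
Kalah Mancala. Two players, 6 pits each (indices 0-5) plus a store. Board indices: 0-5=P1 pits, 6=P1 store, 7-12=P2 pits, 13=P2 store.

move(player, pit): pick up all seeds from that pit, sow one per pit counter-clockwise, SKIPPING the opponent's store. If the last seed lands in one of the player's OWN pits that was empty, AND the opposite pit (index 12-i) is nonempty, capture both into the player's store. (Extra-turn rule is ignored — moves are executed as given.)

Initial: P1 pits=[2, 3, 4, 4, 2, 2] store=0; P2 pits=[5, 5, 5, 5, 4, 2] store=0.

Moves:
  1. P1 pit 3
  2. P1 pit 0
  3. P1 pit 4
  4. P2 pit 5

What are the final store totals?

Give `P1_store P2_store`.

Move 1: P1 pit3 -> P1=[2,3,4,0,3,3](1) P2=[6,5,5,5,4,2](0)
Move 2: P1 pit0 -> P1=[0,4,5,0,3,3](1) P2=[6,5,5,5,4,2](0)
Move 3: P1 pit4 -> P1=[0,4,5,0,0,4](2) P2=[7,5,5,5,4,2](0)
Move 4: P2 pit5 -> P1=[1,4,5,0,0,4](2) P2=[7,5,5,5,4,0](1)

Answer: 2 1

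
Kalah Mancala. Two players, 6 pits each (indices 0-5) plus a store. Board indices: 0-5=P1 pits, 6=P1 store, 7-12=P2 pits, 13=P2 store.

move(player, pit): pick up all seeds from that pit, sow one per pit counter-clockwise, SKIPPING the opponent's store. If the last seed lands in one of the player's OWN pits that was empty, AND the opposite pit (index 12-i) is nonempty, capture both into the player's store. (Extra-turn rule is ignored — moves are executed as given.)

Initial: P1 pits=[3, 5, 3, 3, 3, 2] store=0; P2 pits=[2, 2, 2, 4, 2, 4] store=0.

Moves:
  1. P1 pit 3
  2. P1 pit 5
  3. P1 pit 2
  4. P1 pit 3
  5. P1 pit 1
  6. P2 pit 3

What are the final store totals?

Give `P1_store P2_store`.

Move 1: P1 pit3 -> P1=[3,5,3,0,4,3](1) P2=[2,2,2,4,2,4](0)
Move 2: P1 pit5 -> P1=[3,5,3,0,4,0](2) P2=[3,3,2,4,2,4](0)
Move 3: P1 pit2 -> P1=[3,5,0,1,5,0](6) P2=[0,3,2,4,2,4](0)
Move 4: P1 pit3 -> P1=[3,5,0,0,6,0](6) P2=[0,3,2,4,2,4](0)
Move 5: P1 pit1 -> P1=[3,0,1,1,7,1](7) P2=[0,3,2,4,2,4](0)
Move 6: P2 pit3 -> P1=[4,0,1,1,7,1](7) P2=[0,3,2,0,3,5](1)

Answer: 7 1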